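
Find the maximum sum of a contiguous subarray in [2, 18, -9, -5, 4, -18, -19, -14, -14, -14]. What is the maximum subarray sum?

Using Kadane's algorithm on [2, 18, -9, -5, 4, -18, -19, -14, -14, -14]:

Scanning through the array:
Position 1 (value 18): max_ending_here = 20, max_so_far = 20
Position 2 (value -9): max_ending_here = 11, max_so_far = 20
Position 3 (value -5): max_ending_here = 6, max_so_far = 20
Position 4 (value 4): max_ending_here = 10, max_so_far = 20
Position 5 (value -18): max_ending_here = -8, max_so_far = 20
Position 6 (value -19): max_ending_here = -19, max_so_far = 20
Position 7 (value -14): max_ending_here = -14, max_so_far = 20
Position 8 (value -14): max_ending_here = -14, max_so_far = 20
Position 9 (value -14): max_ending_here = -14, max_so_far = 20

Maximum subarray: [2, 18]
Maximum sum: 20

The maximum subarray is [2, 18] with sum 20. This subarray runs from index 0 to index 1.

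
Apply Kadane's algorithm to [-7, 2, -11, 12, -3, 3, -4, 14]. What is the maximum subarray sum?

Using Kadane's algorithm on [-7, 2, -11, 12, -3, 3, -4, 14]:

Scanning through the array:
Position 1 (value 2): max_ending_here = 2, max_so_far = 2
Position 2 (value -11): max_ending_here = -9, max_so_far = 2
Position 3 (value 12): max_ending_here = 12, max_so_far = 12
Position 4 (value -3): max_ending_here = 9, max_so_far = 12
Position 5 (value 3): max_ending_here = 12, max_so_far = 12
Position 6 (value -4): max_ending_here = 8, max_so_far = 12
Position 7 (value 14): max_ending_here = 22, max_so_far = 22

Maximum subarray: [12, -3, 3, -4, 14]
Maximum sum: 22

The maximum subarray is [12, -3, 3, -4, 14] with sum 22. This subarray runs from index 3 to index 7.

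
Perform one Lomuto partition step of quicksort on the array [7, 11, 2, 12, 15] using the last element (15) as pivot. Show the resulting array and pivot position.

Lomuto partition with pivot = 15:

Initial array: [7, 11, 2, 12, 15]

arr[0]=7 <= 15: swap with position 0, array becomes [7, 11, 2, 12, 15]
arr[1]=11 <= 15: swap with position 1, array becomes [7, 11, 2, 12, 15]
arr[2]=2 <= 15: swap with position 2, array becomes [7, 11, 2, 12, 15]
arr[3]=12 <= 15: swap with position 3, array becomes [7, 11, 2, 12, 15]

Place pivot at position 4: [7, 11, 2, 12, 15]
Pivot position: 4

After partitioning with pivot 15, the array becomes [7, 11, 2, 12, 15]. The pivot is placed at index 4. All elements to the left of the pivot are <= 15, and all elements to the right are > 15.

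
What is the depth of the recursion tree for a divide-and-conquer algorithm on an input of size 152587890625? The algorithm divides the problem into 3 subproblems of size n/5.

For divide and conquer with division factor 5:

Problem sizes at each level:
Level 0: 152587890625
Level 1: 30517578125
Level 2: 6103515625
Level 3: 1220703125
Level 4: 244140625
Level 5: 48828125
Level 6: 9765625
Level 7: 1953125
Level 8: 390625
Level 9: 78125
Level 10: 15625
Level 11: 3125
Level 12: 625
Level 13: 125
Level 14: 25
Level 15: 5
Level 16: 1

The root is level 0 and the size-1 base case is level 16 (the tree spans levels 0 through 16, i.e. 17 levels counting the root), so the depth is the number of divisions: log_5(152587890625) = 16

The recursion tree depth is log_5(152587890625) = 16. At each level, the problem size is divided by 5, so it takes 16 divisions to reduce to a base case of size 1. The algorithm makes 3 recursive calls at each level.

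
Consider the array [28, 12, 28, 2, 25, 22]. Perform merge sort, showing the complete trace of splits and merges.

Merge sort trace:

Split: [28, 12, 28, 2, 25, 22] -> [28, 12, 28] and [2, 25, 22]
  Split: [28, 12, 28] -> [28] and [12, 28]
    Split: [12, 28] -> [12] and [28]
    Merge: [12] + [28] -> [12, 28]
  Merge: [28] + [12, 28] -> [12, 28, 28]
  Split: [2, 25, 22] -> [2] and [25, 22]
    Split: [25, 22] -> [25] and [22]
    Merge: [25] + [22] -> [22, 25]
  Merge: [2] + [22, 25] -> [2, 22, 25]
Merge: [12, 28, 28] + [2, 22, 25] -> [2, 12, 22, 25, 28, 28]

Final sorted array: [2, 12, 22, 25, 28, 28]

The merge sort proceeds by recursively splitting the array and merging sorted halves.
After all merges, the sorted array is [2, 12, 22, 25, 28, 28].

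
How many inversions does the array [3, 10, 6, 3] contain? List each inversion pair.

Finding inversions in [3, 10, 6, 3]:

(1, 2): arr[1]=10 > arr[2]=6
(1, 3): arr[1]=10 > arr[3]=3
(2, 3): arr[2]=6 > arr[3]=3

Total inversions: 3

The array has 3 inversion(s): (1,2), (1,3), (2,3). Each pair (i,j) satisfies i < j and arr[i] > arr[j].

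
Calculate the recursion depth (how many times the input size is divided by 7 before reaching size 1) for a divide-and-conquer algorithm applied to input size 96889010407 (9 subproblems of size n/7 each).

For divide and conquer with division factor 7:

Problem sizes at each level:
Level 0: 96889010407
Level 1: 13841287201
Level 2: 1977326743
Level 3: 282475249
Level 4: 40353607
Level 5: 5764801
Level 6: 823543
Level 7: 117649
Level 8: 16807
Level 9: 2401
Level 10: 343
Level 11: 49
Level 12: 7
Level 13: 1

The root is level 0 and the size-1 base case is level 13 (the tree spans levels 0 through 13, i.e. 14 levels counting the root), so the depth is the number of divisions: log_7(96889010407) = 13

The recursion tree depth is log_7(96889010407) = 13. At each level, the problem size is divided by 7, so it takes 13 divisions to reduce to a base case of size 1. The algorithm makes 9 recursive calls at each level.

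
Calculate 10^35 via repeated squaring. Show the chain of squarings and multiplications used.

Computing 10^35 by squaring (build up from 10^1; each line after the first costs one multiplication):

10^1 = 10
10^2 = (10^1)^2 = 10^2 = 100
10^4 = (10^2)^2 = 100^2 = 10000
10^8 = (10^4)^2 = 10000^2 = 100000000
10^16 = (10^8)^2 = 100000000^2 = 10000000000000000
10^17 = 10 * 10^16 = 10 * 10000000000000000 = 100000000000000000
10^34 = (10^17)^2 = 100000000000000000^2 = 10000000000000000000000000000000000
10^35 = 10 * 10^34 = 10 * 10000000000000000000000000000000000 = 100000000000000000000000000000000000

Result: 100000000000000000000000000000000000
Multiplications needed: 7 (7 lines after 10^1)

10^35 = 100000000000000000000000000000000000. Using exponentiation by squaring, this requires 7 multiplications. The key idea: if the exponent is even, square the half-power; if odd, multiply by the base once.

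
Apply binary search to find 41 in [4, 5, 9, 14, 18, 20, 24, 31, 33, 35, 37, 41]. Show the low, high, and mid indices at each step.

Binary search for 41 in [4, 5, 9, 14, 18, 20, 24, 31, 33, 35, 37, 41]:

lo=0, hi=11, mid=5, arr[mid]=20 -> 20 < 41, search right half
lo=6, hi=11, mid=8, arr[mid]=33 -> 33 < 41, search right half
lo=9, hi=11, mid=10, arr[mid]=37 -> 37 < 41, search right half
lo=11, hi=11, mid=11, arr[mid]=41 -> Found target at index 11!

Binary search finds 41 at index 11 after 4 comparisons. The search repeatedly halves the search space by comparing with the middle element.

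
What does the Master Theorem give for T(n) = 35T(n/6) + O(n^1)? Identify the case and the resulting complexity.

Master Theorem for T(n) = 35T(n/6) + O(n^1):

a = 35, b = 6, c = 1
log_b(a) = log_6(35) = 1.9843

Case 1: c = 1 < log_6(35) = 1.9843
T(n) = O(n^(log_6 35))

For T(n) = 35T(n/6) + O(n^1): log_6(35) = 1.9843. This is Case 1 of the Master Theorem (c < log_b(a), work dominated by leaves), giving O(n^(log_6 35)).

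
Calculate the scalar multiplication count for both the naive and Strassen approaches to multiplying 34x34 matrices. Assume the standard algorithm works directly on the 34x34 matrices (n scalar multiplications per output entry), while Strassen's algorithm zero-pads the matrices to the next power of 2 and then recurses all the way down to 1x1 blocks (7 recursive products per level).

Matrix multiplication for 34x34 matrices:

Strassen's algorithm requires power-of-2 dimensions. Pad 34x34 to 64x64 (next power of 2).

Standard algorithm: 34^3 = 39304 multiplications
Strassen's algorithm: 7^(log2(64)) = 7^6 = 117649 multiplications
Difference: 39304 - 117649 = -78345 (Strassen uses MORE here due to padding overhead — for small or just-over-power-of-2 n, padding can outweigh the per-level savings)

Standard: 39304 multiplications (34^3). Strassen: 117649 multiplications (7^6, after padding to 64x64). Strassen reduces 8 recursive multiplications to 7 at each level.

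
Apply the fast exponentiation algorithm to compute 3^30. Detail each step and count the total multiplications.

Computing 3^30 by squaring (build up from 3^1; each line after the first costs one multiplication):

3^1 = 3
3^2 = (3^1)^2 = 3^2 = 9
3^3 = 3 * 3^2 = 3 * 9 = 27
3^6 = (3^3)^2 = 27^2 = 729
3^7 = 3 * 3^6 = 3 * 729 = 2187
3^14 = (3^7)^2 = 2187^2 = 4782969
3^15 = 3 * 3^14 = 3 * 4782969 = 14348907
3^30 = (3^15)^2 = 14348907^2 = 205891132094649

Result: 205891132094649
Multiplications needed: 7 (7 lines after 3^1)

3^30 = 205891132094649. Using exponentiation by squaring, this requires 7 multiplications. The key idea: if the exponent is even, square the half-power; if odd, multiply by the base once.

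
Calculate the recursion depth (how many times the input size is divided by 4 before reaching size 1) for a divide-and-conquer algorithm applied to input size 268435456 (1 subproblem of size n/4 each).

For divide and conquer with division factor 4:

Problem sizes at each level:
Level 0: 268435456
Level 1: 67108864
Level 2: 16777216
Level 3: 4194304
Level 4: 1048576
Level 5: 262144
Level 6: 65536
Level 7: 16384
Level 8: 4096
Level 9: 1024
Level 10: 256
Level 11: 64
Level 12: 16
Level 13: 4
Level 14: 1

The root is level 0 and the size-1 base case is level 14 (the tree spans levels 0 through 14, i.e. 15 levels counting the root), so the depth is the number of divisions: log_4(268435456) = 14

The recursion tree depth is log_4(268435456) = 14. At each level, the problem size is divided by 4, so it takes 14 divisions to reduce to a base case of size 1. The algorithm makes 1 recursive call at each level.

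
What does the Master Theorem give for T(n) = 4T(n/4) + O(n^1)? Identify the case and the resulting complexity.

Master Theorem for T(n) = 4T(n/4) + O(n^1):

a = 4, b = 4, c = 1
log_b(a) = log_4(4) = 1.0000

Case 2: c = 1 = log_4(4) = 1.0000
T(n) = O(n^1 log n) = O(n log n)

For T(n) = 4T(n/4) + O(n^1): log_4(4) = 1.0000. This is Case 2 of the Master Theorem (c = log_b(a), equal work at all levels), giving O(n log n).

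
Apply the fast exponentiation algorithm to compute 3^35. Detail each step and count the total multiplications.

Computing 3^35 by squaring (build up from 3^1; each line after the first costs one multiplication):

3^1 = 3
3^2 = (3^1)^2 = 3^2 = 9
3^4 = (3^2)^2 = 9^2 = 81
3^8 = (3^4)^2 = 81^2 = 6561
3^16 = (3^8)^2 = 6561^2 = 43046721
3^17 = 3 * 3^16 = 3 * 43046721 = 129140163
3^34 = (3^17)^2 = 129140163^2 = 16677181699666569
3^35 = 3 * 3^34 = 3 * 16677181699666569 = 50031545098999707

Result: 50031545098999707
Multiplications needed: 7 (7 lines after 3^1)

3^35 = 50031545098999707. Using exponentiation by squaring, this requires 7 multiplications. The key idea: if the exponent is even, square the half-power; if odd, multiply by the base once.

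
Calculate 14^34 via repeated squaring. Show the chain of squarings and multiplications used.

Computing 14^34 by squaring (build up from 14^1; each line after the first costs one multiplication):

14^1 = 14
14^2 = (14^1)^2 = 14^2 = 196
14^4 = (14^2)^2 = 196^2 = 38416
14^8 = (14^4)^2 = 38416^2 = 1475789056
14^16 = (14^8)^2 = 1475789056^2 = 2177953337809371136
14^17 = 14 * 14^16 = 14 * 2177953337809371136 = 30491346729331195904
14^34 = (14^17)^2 = 30491346729331195904^2 = 929722225368296217729286886758826377216

Result: 929722225368296217729286886758826377216
Multiplications needed: 6 (6 lines after 14^1)

14^34 = 929722225368296217729286886758826377216. Using exponentiation by squaring, this requires 6 multiplications. The key idea: if the exponent is even, square the half-power; if odd, multiply by the base once.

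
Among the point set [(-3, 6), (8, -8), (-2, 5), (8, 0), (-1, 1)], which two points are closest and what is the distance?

Computing all pairwise distances among 5 points:

d((-3, 6), (8, -8)) = 17.8045
d((-3, 6), (-2, 5)) = 1.4142 <-- minimum
d((-3, 6), (8, 0)) = 12.53
d((-3, 6), (-1, 1)) = 5.3852
d((8, -8), (-2, 5)) = 16.4012
d((8, -8), (8, 0)) = 8.0
d((8, -8), (-1, 1)) = 12.7279
d((-2, 5), (8, 0)) = 11.1803
d((-2, 5), (-1, 1)) = 4.1231
d((8, 0), (-1, 1)) = 9.0554

Closest pair: (-3, 6) and (-2, 5) with distance 1.4142

The closest pair is (-3, 6) and (-2, 5) with Euclidean distance 1.4142. For 5 points, brute-force pairwise comparison is shown above. For large n, the divide-and-conquer algorithm (sort by x, recurse on halves, check the dividing strip) achieves O(n log n).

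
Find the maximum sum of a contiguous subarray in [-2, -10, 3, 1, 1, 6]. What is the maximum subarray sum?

Using Kadane's algorithm on [-2, -10, 3, 1, 1, 6]:

Scanning through the array:
Position 1 (value -10): max_ending_here = -10, max_so_far = -2
Position 2 (value 3): max_ending_here = 3, max_so_far = 3
Position 3 (value 1): max_ending_here = 4, max_so_far = 4
Position 4 (value 1): max_ending_here = 5, max_so_far = 5
Position 5 (value 6): max_ending_here = 11, max_so_far = 11

Maximum subarray: [3, 1, 1, 6]
Maximum sum: 11

The maximum subarray is [3, 1, 1, 6] with sum 11. This subarray runs from index 2 to index 5.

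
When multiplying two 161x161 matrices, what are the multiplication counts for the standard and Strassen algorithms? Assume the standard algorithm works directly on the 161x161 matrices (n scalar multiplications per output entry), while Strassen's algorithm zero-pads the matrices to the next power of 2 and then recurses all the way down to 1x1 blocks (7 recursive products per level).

Matrix multiplication for 161x161 matrices:

Strassen's algorithm requires power-of-2 dimensions. Pad 161x161 to 256x256 (next power of 2).

Standard algorithm: 161^3 = 4173281 multiplications
Strassen's algorithm: 7^(log2(256)) = 7^8 = 5764801 multiplications
Difference: 4173281 - 5764801 = -1591520 (Strassen uses MORE here due to padding overhead — for small or just-over-power-of-2 n, padding can outweigh the per-level savings)

Standard: 4173281 multiplications (161^3). Strassen: 5764801 multiplications (7^8, after padding to 256x256). Strassen reduces 8 recursive multiplications to 7 at each level.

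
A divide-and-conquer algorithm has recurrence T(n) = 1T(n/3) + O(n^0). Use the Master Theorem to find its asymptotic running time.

Master Theorem for T(n) = 1T(n/3) + O(n^0):

a = 1, b = 3, c = 0
log_b(a) = log_3(1) = 0.0000

Case 2: c = 0 = log_3(1) = 0.0000
T(n) = O(n^0 log n) = O(log n)

For T(n) = 1T(n/3) + O(n^0): log_3(1) = 0.0000. This is Case 2 of the Master Theorem (c = log_b(a), equal work at all levels), giving O(log n).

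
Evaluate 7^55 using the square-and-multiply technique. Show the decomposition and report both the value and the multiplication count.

Computing 7^55 by squaring (build up from 7^1; each line after the first costs one multiplication):

7^1 = 7
7^2 = (7^1)^2 = 7^2 = 49
7^3 = 7 * 7^2 = 7 * 49 = 343
7^6 = (7^3)^2 = 343^2 = 117649
7^12 = (7^6)^2 = 117649^2 = 13841287201
7^13 = 7 * 7^12 = 7 * 13841287201 = 96889010407
7^26 = (7^13)^2 = 96889010407^2 = 9387480337647754305649
7^27 = 7 * 7^26 = 7 * 9387480337647754305649 = 65712362363534280139543
7^54 = (7^27)^2 = 65712362363534280139543^2 = 4318114567396436564035293097707728087552248849
7^55 = 7 * 7^54 = 7 * 4318114567396436564035293097707728087552248849 = 30226801971775055948247051683954096612865741943

Result: 30226801971775055948247051683954096612865741943
Multiplications needed: 9 (9 lines after 7^1)

7^55 = 30226801971775055948247051683954096612865741943. Using exponentiation by squaring, this requires 9 multiplications. The key idea: if the exponent is even, square the half-power; if odd, multiply by the base once.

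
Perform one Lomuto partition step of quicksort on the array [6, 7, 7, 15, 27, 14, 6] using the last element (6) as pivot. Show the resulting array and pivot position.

Lomuto partition with pivot = 6:

Initial array: [6, 7, 7, 15, 27, 14, 6]

arr[0]=6 <= 6: swap with position 0, array becomes [6, 7, 7, 15, 27, 14, 6]
arr[1]=7 > 6: no swap
arr[2]=7 > 6: no swap
arr[3]=15 > 6: no swap
arr[4]=27 > 6: no swap
arr[5]=14 > 6: no swap

Place pivot at position 1: [6, 6, 7, 15, 27, 14, 7]
Pivot position: 1

After partitioning with pivot 6, the array becomes [6, 6, 7, 15, 27, 14, 7]. The pivot is placed at index 1. All elements to the left of the pivot are <= 6, and all elements to the right are > 6.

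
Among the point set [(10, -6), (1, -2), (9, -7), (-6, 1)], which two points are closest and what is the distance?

Computing all pairwise distances among 4 points:

d((10, -6), (1, -2)) = 9.8489
d((10, -6), (9, -7)) = 1.4142 <-- minimum
d((10, -6), (-6, 1)) = 17.4642
d((1, -2), (9, -7)) = 9.434
d((1, -2), (-6, 1)) = 7.6158
d((9, -7), (-6, 1)) = 17.0

Closest pair: (10, -6) and (9, -7) with distance 1.4142

The closest pair is (10, -6) and (9, -7) with Euclidean distance 1.4142. For 4 points, brute-force pairwise comparison is shown above. For large n, the divide-and-conquer algorithm (sort by x, recurse on halves, check the dividing strip) achieves O(n log n).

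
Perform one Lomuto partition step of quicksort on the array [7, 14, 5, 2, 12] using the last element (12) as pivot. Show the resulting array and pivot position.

Lomuto partition with pivot = 12:

Initial array: [7, 14, 5, 2, 12]

arr[0]=7 <= 12: swap with position 0, array becomes [7, 14, 5, 2, 12]
arr[1]=14 > 12: no swap
arr[2]=5 <= 12: swap with position 1, array becomes [7, 5, 14, 2, 12]
arr[3]=2 <= 12: swap with position 2, array becomes [7, 5, 2, 14, 12]

Place pivot at position 3: [7, 5, 2, 12, 14]
Pivot position: 3

After partitioning with pivot 12, the array becomes [7, 5, 2, 12, 14]. The pivot is placed at index 3. All elements to the left of the pivot are <= 12, and all elements to the right are > 12.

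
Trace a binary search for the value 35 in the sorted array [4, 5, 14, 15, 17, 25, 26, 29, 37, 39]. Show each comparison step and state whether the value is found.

Binary search for 35 in [4, 5, 14, 15, 17, 25, 26, 29, 37, 39]:

lo=0, hi=9, mid=4, arr[mid]=17 -> 17 < 35, search right half
lo=5, hi=9, mid=7, arr[mid]=29 -> 29 < 35, search right half
lo=8, hi=9, mid=8, arr[mid]=37 -> 37 > 35, search left half
lo=8 > hi=7, target 35 not found

Binary search determines that 35 is not in the array after 3 comparisons. The search space was exhausted without finding the target.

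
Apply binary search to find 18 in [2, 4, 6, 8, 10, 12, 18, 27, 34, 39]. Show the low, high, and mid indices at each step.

Binary search for 18 in [2, 4, 6, 8, 10, 12, 18, 27, 34, 39]:

lo=0, hi=9, mid=4, arr[mid]=10 -> 10 < 18, search right half
lo=5, hi=9, mid=7, arr[mid]=27 -> 27 > 18, search left half
lo=5, hi=6, mid=5, arr[mid]=12 -> 12 < 18, search right half
lo=6, hi=6, mid=6, arr[mid]=18 -> Found target at index 6!

Binary search finds 18 at index 6 after 4 comparisons. The search repeatedly halves the search space by comparing with the middle element.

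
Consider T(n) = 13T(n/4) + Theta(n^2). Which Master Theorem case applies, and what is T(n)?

Master Theorem for T(n) = 13T(n/4) + O(n^2):

a = 13, b = 4, c = 2
log_b(a) = log_4(13) = 1.8502

Case 3: c = 2 > log_4(13) = 1.8502
T(n) = O(n^2) = O(n^2)

For T(n) = 13T(n/4) + O(n^2): log_4(13) = 1.8502. This is Case 3 of the Master Theorem (c > log_b(a), work dominated by root), giving O(n^2).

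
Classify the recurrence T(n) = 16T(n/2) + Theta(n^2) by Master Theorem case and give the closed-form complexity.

Master Theorem for T(n) = 16T(n/2) + O(n^2):

a = 16, b = 2, c = 2
log_b(a) = log_2(16) = 4.0000

Case 1: c = 2 < log_2(16) = 4.0000
T(n) = O(n^(log_2 16)) = O(n^4)

For T(n) = 16T(n/2) + O(n^2): log_2(16) = 4.0000. This is Case 1 of the Master Theorem (c < log_b(a), work dominated by leaves), giving O(n^4).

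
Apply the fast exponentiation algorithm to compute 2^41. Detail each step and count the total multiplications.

Computing 2^41 by squaring (build up from 2^1; each line after the first costs one multiplication):

2^1 = 2
2^2 = (2^1)^2 = 2^2 = 4
2^4 = (2^2)^2 = 4^2 = 16
2^5 = 2 * 2^4 = 2 * 16 = 32
2^10 = (2^5)^2 = 32^2 = 1024
2^20 = (2^10)^2 = 1024^2 = 1048576
2^40 = (2^20)^2 = 1048576^2 = 1099511627776
2^41 = 2 * 2^40 = 2 * 1099511627776 = 2199023255552

Result: 2199023255552
Multiplications needed: 7 (7 lines after 2^1)

2^41 = 2199023255552. Using exponentiation by squaring, this requires 7 multiplications. The key idea: if the exponent is even, square the half-power; if odd, multiply by the base once.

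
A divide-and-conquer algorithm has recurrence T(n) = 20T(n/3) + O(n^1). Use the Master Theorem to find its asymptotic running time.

Master Theorem for T(n) = 20T(n/3) + O(n^1):

a = 20, b = 3, c = 1
log_b(a) = log_3(20) = 2.7268

Case 1: c = 1 < log_3(20) = 2.7268
T(n) = O(n^(log_3 20))

For T(n) = 20T(n/3) + O(n^1): log_3(20) = 2.7268. This is Case 1 of the Master Theorem (c < log_b(a), work dominated by leaves), giving O(n^(log_3 20)).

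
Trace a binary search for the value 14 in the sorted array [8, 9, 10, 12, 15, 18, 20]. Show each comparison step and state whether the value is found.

Binary search for 14 in [8, 9, 10, 12, 15, 18, 20]:

lo=0, hi=6, mid=3, arr[mid]=12 -> 12 < 14, search right half
lo=4, hi=6, mid=5, arr[mid]=18 -> 18 > 14, search left half
lo=4, hi=4, mid=4, arr[mid]=15 -> 15 > 14, search left half
lo=4 > hi=3, target 14 not found

Binary search determines that 14 is not in the array after 3 comparisons. The search space was exhausted without finding the target.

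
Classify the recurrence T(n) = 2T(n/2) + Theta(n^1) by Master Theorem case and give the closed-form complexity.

Master Theorem for T(n) = 2T(n/2) + O(n^1):

a = 2, b = 2, c = 1
log_b(a) = log_2(2) = 1.0000

Case 2: c = 1 = log_2(2) = 1.0000
T(n) = O(n^1 log n) = O(n log n)

For T(n) = 2T(n/2) + O(n^1): log_2(2) = 1.0000. This is Case 2 of the Master Theorem (c = log_b(a), equal work at all levels), giving O(n log n).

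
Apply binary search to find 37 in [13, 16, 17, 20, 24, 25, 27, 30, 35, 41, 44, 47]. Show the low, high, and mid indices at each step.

Binary search for 37 in [13, 16, 17, 20, 24, 25, 27, 30, 35, 41, 44, 47]:

lo=0, hi=11, mid=5, arr[mid]=25 -> 25 < 37, search right half
lo=6, hi=11, mid=8, arr[mid]=35 -> 35 < 37, search right half
lo=9, hi=11, mid=10, arr[mid]=44 -> 44 > 37, search left half
lo=9, hi=9, mid=9, arr[mid]=41 -> 41 > 37, search left half
lo=9 > hi=8, target 37 not found

Binary search determines that 37 is not in the array after 4 comparisons. The search space was exhausted without finding the target.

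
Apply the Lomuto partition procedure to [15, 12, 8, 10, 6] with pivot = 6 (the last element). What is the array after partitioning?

Lomuto partition with pivot = 6:

Initial array: [15, 12, 8, 10, 6]

arr[0]=15 > 6: no swap
arr[1]=12 > 6: no swap
arr[2]=8 > 6: no swap
arr[3]=10 > 6: no swap

Place pivot at position 0: [6, 12, 8, 10, 15]
Pivot position: 0

After partitioning with pivot 6, the array becomes [6, 12, 8, 10, 15]. The pivot is placed at index 0. All elements to the left of the pivot are <= 6, and all elements to the right are > 6.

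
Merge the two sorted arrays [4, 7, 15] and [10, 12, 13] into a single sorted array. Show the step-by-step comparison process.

Merging process:

Compare 4 vs 10: take 4 from left. Merged: [4]
Compare 7 vs 10: take 7 from left. Merged: [4, 7]
Compare 15 vs 10: take 10 from right. Merged: [4, 7, 10]
Compare 15 vs 12: take 12 from right. Merged: [4, 7, 10, 12]
Compare 15 vs 13: take 13 from right. Merged: [4, 7, 10, 12, 13]
Append remaining from left: [15]. Merged: [4, 7, 10, 12, 13, 15]

Final merged array: [4, 7, 10, 12, 13, 15]
Total comparisons: 5

The merged array is [4, 7, 10, 12, 13, 15], requiring 5 comparisons. The merge step runs in O(n) time where n is the total number of elements.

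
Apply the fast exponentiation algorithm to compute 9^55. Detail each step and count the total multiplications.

Computing 9^55 by squaring (build up from 9^1; each line after the first costs one multiplication):

9^1 = 9
9^2 = (9^1)^2 = 9^2 = 81
9^3 = 9 * 9^2 = 9 * 81 = 729
9^6 = (9^3)^2 = 729^2 = 531441
9^12 = (9^6)^2 = 531441^2 = 282429536481
9^13 = 9 * 9^12 = 9 * 282429536481 = 2541865828329
9^26 = (9^13)^2 = 2541865828329^2 = 6461081889226673298932241
9^27 = 9 * 9^26 = 9 * 6461081889226673298932241 = 58149737003040059690390169
9^54 = (9^27)^2 = 58149737003040059690390169^2 = 3381391913522726342930221472392241170198527451848561
9^55 = 9 * 9^54 = 9 * 3381391913522726342930221472392241170198527451848561 = 30432527221704537086371993251530170531786747066637049

Result: 30432527221704537086371993251530170531786747066637049
Multiplications needed: 9 (9 lines after 9^1)

9^55 = 30432527221704537086371993251530170531786747066637049. Using exponentiation by squaring, this requires 9 multiplications. The key idea: if the exponent is even, square the half-power; if odd, multiply by the base once.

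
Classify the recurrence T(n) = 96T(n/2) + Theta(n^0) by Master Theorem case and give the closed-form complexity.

Master Theorem for T(n) = 96T(n/2) + O(n^0):

a = 96, b = 2, c = 0
log_b(a) = log_2(96) = 6.5850

Case 1: c = 0 < log_2(96) = 6.5850
T(n) = O(n^(log_2 96))

For T(n) = 96T(n/2) + O(n^0): log_2(96) = 6.5850. This is Case 1 of the Master Theorem (c < log_b(a), work dominated by leaves), giving O(n^(log_2 96)).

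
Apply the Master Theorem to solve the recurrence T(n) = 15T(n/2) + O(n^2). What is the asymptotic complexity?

Master Theorem for T(n) = 15T(n/2) + O(n^2):

a = 15, b = 2, c = 2
log_b(a) = log_2(15) = 3.9069

Case 1: c = 2 < log_2(15) = 3.9069
T(n) = O(n^(log_2 15))

For T(n) = 15T(n/2) + O(n^2): log_2(15) = 3.9069. This is Case 1 of the Master Theorem (c < log_b(a), work dominated by leaves), giving O(n^(log_2 15)).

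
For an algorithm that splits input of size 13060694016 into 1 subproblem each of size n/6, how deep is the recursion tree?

For divide and conquer with division factor 6:

Problem sizes at each level:
Level 0: 13060694016
Level 1: 2176782336
Level 2: 362797056
Level 3: 60466176
Level 4: 10077696
Level 5: 1679616
Level 6: 279936
Level 7: 46656
Level 8: 7776
Level 9: 1296
Level 10: 216
Level 11: 36
Level 12: 6
Level 13: 1

The root is level 0 and the size-1 base case is level 13 (the tree spans levels 0 through 13, i.e. 14 levels counting the root), so the depth is the number of divisions: log_6(13060694016) = 13

The recursion tree depth is log_6(13060694016) = 13. At each level, the problem size is divided by 6, so it takes 13 divisions to reduce to a base case of size 1. The algorithm makes 1 recursive call at each level.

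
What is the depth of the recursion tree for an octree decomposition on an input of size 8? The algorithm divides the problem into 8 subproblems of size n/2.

For divide and conquer with division factor 2:

Problem sizes at each level:
Level 0: 8
Level 1: 4
Level 2: 2
Level 3: 1

The root is level 0 and the size-1 base case is level 3 (the tree spans levels 0 through 3, i.e. 4 levels counting the root), so the depth is the number of divisions: log_2(8) = 3

The recursion tree depth is log_2(8) = 3. At each level, the problem size is divided by 2, so it takes 3 divisions to reduce to a base case of size 1. The algorithm makes 8 recursive calls at each level.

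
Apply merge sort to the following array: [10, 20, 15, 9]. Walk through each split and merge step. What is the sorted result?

Merge sort trace:

Split: [10, 20, 15, 9] -> [10, 20] and [15, 9]
  Split: [10, 20] -> [10] and [20]
  Merge: [10] + [20] -> [10, 20]
  Split: [15, 9] -> [15] and [9]
  Merge: [15] + [9] -> [9, 15]
Merge: [10, 20] + [9, 15] -> [9, 10, 15, 20]

Final sorted array: [9, 10, 15, 20]

The merge sort proceeds by recursively splitting the array and merging sorted halves.
After all merges, the sorted array is [9, 10, 15, 20].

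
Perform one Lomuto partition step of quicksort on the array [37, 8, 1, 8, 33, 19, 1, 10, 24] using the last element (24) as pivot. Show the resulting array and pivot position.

Lomuto partition with pivot = 24:

Initial array: [37, 8, 1, 8, 33, 19, 1, 10, 24]

arr[0]=37 > 24: no swap
arr[1]=8 <= 24: swap with position 0, array becomes [8, 37, 1, 8, 33, 19, 1, 10, 24]
arr[2]=1 <= 24: swap with position 1, array becomes [8, 1, 37, 8, 33, 19, 1, 10, 24]
arr[3]=8 <= 24: swap with position 2, array becomes [8, 1, 8, 37, 33, 19, 1, 10, 24]
arr[4]=33 > 24: no swap
arr[5]=19 <= 24: swap with position 3, array becomes [8, 1, 8, 19, 33, 37, 1, 10, 24]
arr[6]=1 <= 24: swap with position 4, array becomes [8, 1, 8, 19, 1, 37, 33, 10, 24]
arr[7]=10 <= 24: swap with position 5, array becomes [8, 1, 8, 19, 1, 10, 33, 37, 24]

Place pivot at position 6: [8, 1, 8, 19, 1, 10, 24, 37, 33]
Pivot position: 6

After partitioning with pivot 24, the array becomes [8, 1, 8, 19, 1, 10, 24, 37, 33]. The pivot is placed at index 6. All elements to the left of the pivot are <= 24, and all elements to the right are > 24.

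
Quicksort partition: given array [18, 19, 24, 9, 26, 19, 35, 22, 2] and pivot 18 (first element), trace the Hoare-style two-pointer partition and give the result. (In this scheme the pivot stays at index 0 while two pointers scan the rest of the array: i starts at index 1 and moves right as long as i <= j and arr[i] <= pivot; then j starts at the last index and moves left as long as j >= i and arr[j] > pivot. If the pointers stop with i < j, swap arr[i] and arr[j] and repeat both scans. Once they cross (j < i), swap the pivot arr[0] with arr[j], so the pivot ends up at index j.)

Hoare-style two-pointer partition with pivot = 18:

Initial array: [18, 19, 24, 9, 26, 19, 35, 22, 2]

Pointers start at i = 1, j = 8.
i stops at index 1 (arr[1]=19 > 18), j stops at index 8 (arr[8]=2 <= 18): swap arr[1] and arr[8], array becomes [18, 2, 24, 9, 26, 19, 35, 22, 19]
i stops at index 2 (arr[2]=24 > 18), j stops at index 3 (arr[3]=9 <= 18): swap arr[2] and arr[3], array becomes [18, 2, 9, 24, 26, 19, 35, 22, 19]
i ends at 3, j ends at 2: the pointers have crossed (j < i), so scanning stops.

Swap pivot arr[0] with arr[2] to place pivot at position 2: [9, 2, 18, 24, 26, 19, 35, 22, 19]
Pivot position: 2

After partitioning with pivot 18, the array becomes [9, 2, 18, 24, 26, 19, 35, 22, 19]. The pivot is placed at index 2. All elements to the left of the pivot are <= 18, and all elements to the right are > 18.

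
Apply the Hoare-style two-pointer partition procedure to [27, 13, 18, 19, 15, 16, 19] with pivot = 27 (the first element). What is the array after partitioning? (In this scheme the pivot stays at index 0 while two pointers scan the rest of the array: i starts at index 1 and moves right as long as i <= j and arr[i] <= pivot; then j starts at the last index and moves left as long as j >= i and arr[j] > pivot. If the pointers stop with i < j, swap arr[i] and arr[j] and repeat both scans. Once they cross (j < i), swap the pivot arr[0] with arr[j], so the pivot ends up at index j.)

Hoare-style two-pointer partition with pivot = 27:

Initial array: [27, 13, 18, 19, 15, 16, 19]

Pointers start at i = 1, j = 6.
i ends at 7, j ends at 6: the pointers have crossed (j < i), so scanning stops.

Swap pivot arr[0] with arr[6] to place pivot at position 6: [19, 13, 18, 19, 15, 16, 27]
Pivot position: 6

After partitioning with pivot 27, the array becomes [19, 13, 18, 19, 15, 16, 27]. The pivot is placed at index 6. All elements to the left of the pivot are <= 27, and all elements to the right are > 27.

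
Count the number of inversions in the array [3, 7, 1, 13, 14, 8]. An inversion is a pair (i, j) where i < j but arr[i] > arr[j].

Finding inversions in [3, 7, 1, 13, 14, 8]:

(0, 2): arr[0]=3 > arr[2]=1
(1, 2): arr[1]=7 > arr[2]=1
(3, 5): arr[3]=13 > arr[5]=8
(4, 5): arr[4]=14 > arr[5]=8

Total inversions: 4

The array has 4 inversion(s): (0,2), (1,2), (3,5), (4,5). Each pair (i,j) satisfies i < j and arr[i] > arr[j].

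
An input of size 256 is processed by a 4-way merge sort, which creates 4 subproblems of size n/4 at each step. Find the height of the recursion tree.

For divide and conquer with division factor 4:

Problem sizes at each level:
Level 0: 256
Level 1: 64
Level 2: 16
Level 3: 4
Level 4: 1

The root is level 0 and the size-1 base case is level 4 (the tree spans levels 0 through 4, i.e. 5 levels counting the root), so the depth is the number of divisions: log_4(256) = 4

The recursion tree depth is log_4(256) = 4. At each level, the problem size is divided by 4, so it takes 4 divisions to reduce to a base case of size 1. The algorithm makes 4 recursive calls at each level.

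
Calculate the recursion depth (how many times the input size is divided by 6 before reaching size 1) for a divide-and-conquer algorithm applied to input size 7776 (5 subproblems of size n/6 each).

For divide and conquer with division factor 6:

Problem sizes at each level:
Level 0: 7776
Level 1: 1296
Level 2: 216
Level 3: 36
Level 4: 6
Level 5: 1

The root is level 0 and the size-1 base case is level 5 (the tree spans levels 0 through 5, i.e. 6 levels counting the root), so the depth is the number of divisions: log_6(7776) = 5

The recursion tree depth is log_6(7776) = 5. At each level, the problem size is divided by 6, so it takes 5 divisions to reduce to a base case of size 1. The algorithm makes 5 recursive calls at each level.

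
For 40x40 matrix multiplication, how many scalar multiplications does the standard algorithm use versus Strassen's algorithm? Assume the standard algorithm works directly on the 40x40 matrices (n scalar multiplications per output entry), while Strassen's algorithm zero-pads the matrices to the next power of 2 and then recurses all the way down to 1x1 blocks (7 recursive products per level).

Matrix multiplication for 40x40 matrices:

Strassen's algorithm requires power-of-2 dimensions. Pad 40x40 to 64x64 (next power of 2).

Standard algorithm: 40^3 = 64000 multiplications
Strassen's algorithm: 7^(log2(64)) = 7^6 = 117649 multiplications
Difference: 64000 - 117649 = -53649 (Strassen uses MORE here due to padding overhead — for small or just-over-power-of-2 n, padding can outweigh the per-level savings)

Standard: 64000 multiplications (40^3). Strassen: 117649 multiplications (7^6, after padding to 64x64). Strassen reduces 8 recursive multiplications to 7 at each level.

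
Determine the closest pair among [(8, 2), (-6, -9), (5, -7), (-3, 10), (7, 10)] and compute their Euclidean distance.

Computing all pairwise distances among 5 points:

d((8, 2), (-6, -9)) = 17.8045
d((8, 2), (5, -7)) = 9.4868
d((8, 2), (-3, 10)) = 13.6015
d((8, 2), (7, 10)) = 8.0623 <-- minimum
d((-6, -9), (5, -7)) = 11.1803
d((-6, -9), (-3, 10)) = 19.2354
d((-6, -9), (7, 10)) = 23.0217
d((5, -7), (-3, 10)) = 18.7883
d((5, -7), (7, 10)) = 17.1172
d((-3, 10), (7, 10)) = 10.0

Closest pair: (8, 2) and (7, 10) with distance 8.0623

The closest pair is (8, 2) and (7, 10) with Euclidean distance 8.0623. For 5 points, brute-force pairwise comparison is shown above. For large n, the divide-and-conquer algorithm (sort by x, recurse on halves, check the dividing strip) achieves O(n log n).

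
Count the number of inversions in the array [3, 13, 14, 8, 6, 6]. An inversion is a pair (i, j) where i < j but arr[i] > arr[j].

Finding inversions in [3, 13, 14, 8, 6, 6]:

(1, 3): arr[1]=13 > arr[3]=8
(1, 4): arr[1]=13 > arr[4]=6
(1, 5): arr[1]=13 > arr[5]=6
(2, 3): arr[2]=14 > arr[3]=8
(2, 4): arr[2]=14 > arr[4]=6
(2, 5): arr[2]=14 > arr[5]=6
(3, 4): arr[3]=8 > arr[4]=6
(3, 5): arr[3]=8 > arr[5]=6

Total inversions: 8

The array has 8 inversion(s): (1,3), (1,4), (1,5), (2,3), (2,4), (2,5), (3,4), (3,5). Each pair (i,j) satisfies i < j and arr[i] > arr[j].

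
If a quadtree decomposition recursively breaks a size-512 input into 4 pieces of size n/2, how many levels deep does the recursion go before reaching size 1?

For divide and conquer with division factor 2:

Problem sizes at each level:
Level 0: 512
Level 1: 256
Level 2: 128
Level 3: 64
Level 4: 32
Level 5: 16
Level 6: 8
Level 7: 4
Level 8: 2
Level 9: 1

The root is level 0 and the size-1 base case is level 9 (the tree spans levels 0 through 9, i.e. 10 levels counting the root), so the depth is the number of divisions: log_2(512) = 9

The recursion tree depth is log_2(512) = 9. At each level, the problem size is divided by 2, so it takes 9 divisions to reduce to a base case of size 1. The algorithm makes 4 recursive calls at each level.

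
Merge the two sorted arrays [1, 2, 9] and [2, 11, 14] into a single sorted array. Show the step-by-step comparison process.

Merging process:

Compare 1 vs 2: take 1 from left. Merged: [1]
Compare 2 vs 2: take 2 from left. Merged: [1, 2]
Compare 9 vs 2: take 2 from right. Merged: [1, 2, 2]
Compare 9 vs 11: take 9 from left. Merged: [1, 2, 2, 9]
Append remaining from right: [11, 14]. Merged: [1, 2, 2, 9, 11, 14]

Final merged array: [1, 2, 2, 9, 11, 14]
Total comparisons: 4

The merged array is [1, 2, 2, 9, 11, 14], requiring 4 comparisons. The merge step runs in O(n) time where n is the total number of elements.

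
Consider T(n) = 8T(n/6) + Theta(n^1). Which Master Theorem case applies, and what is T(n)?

Master Theorem for T(n) = 8T(n/6) + O(n^1):

a = 8, b = 6, c = 1
log_b(a) = log_6(8) = 1.1606

Case 1: c = 1 < log_6(8) = 1.1606
T(n) = O(n^(log_6 8))

For T(n) = 8T(n/6) + O(n^1): log_6(8) = 1.1606. This is Case 1 of the Master Theorem (c < log_b(a), work dominated by leaves), giving O(n^(log_6 8)).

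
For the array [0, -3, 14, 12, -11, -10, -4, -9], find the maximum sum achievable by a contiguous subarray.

Using Kadane's algorithm on [0, -3, 14, 12, -11, -10, -4, -9]:

Scanning through the array:
Position 1 (value -3): max_ending_here = -3, max_so_far = 0
Position 2 (value 14): max_ending_here = 14, max_so_far = 14
Position 3 (value 12): max_ending_here = 26, max_so_far = 26
Position 4 (value -11): max_ending_here = 15, max_so_far = 26
Position 5 (value -10): max_ending_here = 5, max_so_far = 26
Position 6 (value -4): max_ending_here = 1, max_so_far = 26
Position 7 (value -9): max_ending_here = -8, max_so_far = 26

Maximum subarray: [14, 12]
Maximum sum: 26

The maximum subarray is [14, 12] with sum 26. This subarray runs from index 2 to index 3.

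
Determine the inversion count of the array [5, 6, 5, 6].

Finding inversions in [5, 6, 5, 6]:

(1, 2): arr[1]=6 > arr[2]=5

Total inversions: 1

The array has 1 inversion(s): (1,2). Each pair (i,j) satisfies i < j and arr[i] > arr[j].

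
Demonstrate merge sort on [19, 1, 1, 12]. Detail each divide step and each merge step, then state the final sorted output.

Merge sort trace:

Split: [19, 1, 1, 12] -> [19, 1] and [1, 12]
  Split: [19, 1] -> [19] and [1]
  Merge: [19] + [1] -> [1, 19]
  Split: [1, 12] -> [1] and [12]
  Merge: [1] + [12] -> [1, 12]
Merge: [1, 19] + [1, 12] -> [1, 1, 12, 19]

Final sorted array: [1, 1, 12, 19]

The merge sort proceeds by recursively splitting the array and merging sorted halves.
After all merges, the sorted array is [1, 1, 12, 19].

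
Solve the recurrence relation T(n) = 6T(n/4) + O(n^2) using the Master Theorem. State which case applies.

Master Theorem for T(n) = 6T(n/4) + O(n^2):

a = 6, b = 4, c = 2
log_b(a) = log_4(6) = 1.2925

Case 3: c = 2 > log_4(6) = 1.2925
T(n) = O(n^2) = O(n^2)

For T(n) = 6T(n/4) + O(n^2): log_4(6) = 1.2925. This is Case 3 of the Master Theorem (c > log_b(a), work dominated by root), giving O(n^2).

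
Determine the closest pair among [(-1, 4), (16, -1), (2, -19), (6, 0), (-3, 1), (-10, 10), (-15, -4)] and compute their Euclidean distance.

Computing all pairwise distances among 7 points:

d((-1, 4), (16, -1)) = 17.72
d((-1, 4), (2, -19)) = 23.1948
d((-1, 4), (6, 0)) = 8.0623
d((-1, 4), (-3, 1)) = 3.6056 <-- minimum
d((-1, 4), (-10, 10)) = 10.8167
d((-1, 4), (-15, -4)) = 16.1245
d((16, -1), (2, -19)) = 22.8035
d((16, -1), (6, 0)) = 10.0499
d((16, -1), (-3, 1)) = 19.105
d((16, -1), (-10, 10)) = 28.2312
d((16, -1), (-15, -4)) = 31.1448
d((2, -19), (6, 0)) = 19.4165
d((2, -19), (-3, 1)) = 20.6155
d((2, -19), (-10, 10)) = 31.3847
d((2, -19), (-15, -4)) = 22.6716
d((6, 0), (-3, 1)) = 9.0554
d((6, 0), (-10, 10)) = 18.868
d((6, 0), (-15, -4)) = 21.3776
d((-3, 1), (-10, 10)) = 11.4018
d((-3, 1), (-15, -4)) = 13.0
d((-10, 10), (-15, -4)) = 14.8661

Closest pair: (-1, 4) and (-3, 1) with distance 3.6056

The closest pair is (-1, 4) and (-3, 1) with Euclidean distance 3.6056. For 7 points, brute-force pairwise comparison is shown above. For large n, the divide-and-conquer algorithm (sort by x, recurse on halves, check the dividing strip) achieves O(n log n).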